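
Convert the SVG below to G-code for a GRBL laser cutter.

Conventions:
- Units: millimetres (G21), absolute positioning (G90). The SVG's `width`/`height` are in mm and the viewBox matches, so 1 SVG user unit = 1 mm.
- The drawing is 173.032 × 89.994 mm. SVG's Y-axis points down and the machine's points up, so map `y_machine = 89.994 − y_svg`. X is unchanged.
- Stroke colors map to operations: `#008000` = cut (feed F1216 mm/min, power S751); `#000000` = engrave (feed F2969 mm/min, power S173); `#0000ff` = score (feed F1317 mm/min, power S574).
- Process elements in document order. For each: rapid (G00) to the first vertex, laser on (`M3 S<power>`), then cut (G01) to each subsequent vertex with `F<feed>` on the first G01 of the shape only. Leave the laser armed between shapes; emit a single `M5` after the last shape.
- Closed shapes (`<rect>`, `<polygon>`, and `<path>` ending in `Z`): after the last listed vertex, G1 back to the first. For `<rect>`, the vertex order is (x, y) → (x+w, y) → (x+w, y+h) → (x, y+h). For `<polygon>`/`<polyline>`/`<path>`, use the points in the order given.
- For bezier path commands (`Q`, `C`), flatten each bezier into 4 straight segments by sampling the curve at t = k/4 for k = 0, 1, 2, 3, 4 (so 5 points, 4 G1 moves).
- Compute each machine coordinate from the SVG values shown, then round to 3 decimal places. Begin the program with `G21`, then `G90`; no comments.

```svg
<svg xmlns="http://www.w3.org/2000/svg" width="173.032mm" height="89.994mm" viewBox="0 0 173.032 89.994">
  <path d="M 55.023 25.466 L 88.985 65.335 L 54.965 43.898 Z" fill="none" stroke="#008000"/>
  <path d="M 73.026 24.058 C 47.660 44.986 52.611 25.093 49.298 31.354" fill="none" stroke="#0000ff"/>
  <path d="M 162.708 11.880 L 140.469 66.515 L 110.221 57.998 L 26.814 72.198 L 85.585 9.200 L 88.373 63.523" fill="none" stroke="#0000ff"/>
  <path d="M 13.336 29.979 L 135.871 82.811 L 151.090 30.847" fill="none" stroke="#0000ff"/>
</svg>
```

viewBox `0 0 173.032 89.994` with mm width/height → 1 unit = 1 mm. Flip: y_m = 89.994 − y_svg.

**Shape 1** — `<path>` closed polygon, stroke `#008000` → cut (S751, F1216). Machine vertices: (55.023,64.528) → (88.985,24.659) → (54.965,46.096) → (55.023,64.528). Closed: final G1 returns to the first vertex.

**Shape 2** — `<path>` cubic bezier, stroke `#0000ff` → score (S574, F1317). Control points (SVG): P0=(73.026,24.058), P1=(47.660,44.986), P2=(52.611,25.093), P3=(49.298,31.354); sampled at t=k/4. Machine vertices: (73.026,65.936) → (59.083,56.847) → (52.892,56.788) → (50.836,59.478) → (49.298,58.640). Open path.

**Shape 3** — `<path>` open polyline, stroke `#0000ff` → score (S574, F1317). Machine vertices: (162.708,78.114) → (140.469,23.479) → (110.221,31.996) → (26.814,17.796) → (85.585,80.794) → (88.373,26.471). Open path.

**Shape 4** — `<path>` open polyline, stroke `#0000ff` → score (S574, F1317). Machine vertices: (13.336,60.015) → (135.871,7.183) → (151.090,59.147). Open path.

G21
G90
G00 X55.023 Y64.528
M3 S751
G01 X88.985 Y24.659 F1216
G01 X54.965 Y46.096
G01 X55.023 Y64.528
G00 X73.026 Y65.936
M3 S574
G01 X59.083 Y56.847 F1317
G01 X52.892 Y56.788
G01 X50.836 Y59.478
G01 X49.298 Y58.640
G00 X162.708 Y78.114
M3 S574
G01 X140.469 Y23.479 F1317
G01 X110.221 Y31.996
G01 X26.814 Y17.796
G01 X85.585 Y80.794
G01 X88.373 Y26.471
G00 X13.336 Y60.015
M3 S574
G01 X135.871 Y7.183 F1317
G01 X151.090 Y59.147
M5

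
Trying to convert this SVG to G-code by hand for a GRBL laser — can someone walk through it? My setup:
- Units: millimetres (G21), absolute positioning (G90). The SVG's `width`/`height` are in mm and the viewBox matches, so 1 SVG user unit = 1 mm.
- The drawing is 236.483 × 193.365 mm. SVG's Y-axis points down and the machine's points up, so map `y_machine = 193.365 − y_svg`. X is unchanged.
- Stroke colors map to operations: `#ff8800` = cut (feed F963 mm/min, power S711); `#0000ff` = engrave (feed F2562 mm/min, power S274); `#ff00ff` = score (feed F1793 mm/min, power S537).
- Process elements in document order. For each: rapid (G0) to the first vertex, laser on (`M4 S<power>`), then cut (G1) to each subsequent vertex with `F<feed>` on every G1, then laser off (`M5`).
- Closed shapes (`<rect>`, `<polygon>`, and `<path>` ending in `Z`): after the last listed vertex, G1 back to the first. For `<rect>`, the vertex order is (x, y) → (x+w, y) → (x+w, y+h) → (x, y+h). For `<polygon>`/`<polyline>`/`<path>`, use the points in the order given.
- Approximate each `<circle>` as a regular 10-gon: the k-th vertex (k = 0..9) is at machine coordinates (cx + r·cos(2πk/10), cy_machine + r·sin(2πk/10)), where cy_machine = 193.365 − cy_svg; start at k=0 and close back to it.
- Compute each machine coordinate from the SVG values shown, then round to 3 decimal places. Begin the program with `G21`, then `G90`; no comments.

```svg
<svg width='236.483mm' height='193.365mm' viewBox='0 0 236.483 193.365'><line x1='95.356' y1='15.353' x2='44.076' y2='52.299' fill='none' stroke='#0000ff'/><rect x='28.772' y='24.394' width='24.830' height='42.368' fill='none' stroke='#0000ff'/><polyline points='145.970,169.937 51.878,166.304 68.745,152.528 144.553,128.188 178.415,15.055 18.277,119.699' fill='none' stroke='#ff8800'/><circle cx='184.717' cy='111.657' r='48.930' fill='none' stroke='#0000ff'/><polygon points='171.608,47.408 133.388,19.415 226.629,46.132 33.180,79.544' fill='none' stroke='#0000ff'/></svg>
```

G21
G90
G0 X95.356 Y178.012
M4 S274
G1 X44.076 Y141.066 F2562
M5
G0 X28.772 Y168.971
M4 S274
G1 X53.602 Y168.971 F2562
G1 X53.602 Y126.603 F2562
G1 X28.772 Y126.603 F2562
G1 X28.772 Y168.971 F2562
M5
G0 X145.970 Y23.428
M4 S711
G1 X51.878 Y27.061 F963
G1 X68.745 Y40.837 F963
G1 X144.553 Y65.177 F963
G1 X178.415 Y178.310 F963
G1 X18.277 Y73.666 F963
M5
G0 X233.647 Y81.708
M4 S274
G1 X224.302 Y110.468 F2562
G1 X199.837 Y128.243 F2562
G1 X169.597 Y128.243 F2562
G1 X145.132 Y110.468 F2562
G1 X135.787 Y81.708 F2562
G1 X145.132 Y52.948 F2562
G1 X169.597 Y35.173 F2562
G1 X199.837 Y35.173 F2562
G1 X224.302 Y52.948 F2562
G1 X233.647 Y81.708 F2562
M5
G0 X171.608 Y145.957
M4 S274
G1 X133.388 Y173.950 F2562
G1 X226.629 Y147.233 F2562
G1 X33.180 Y113.821 F2562
G1 X171.608 Y145.957 F2562
M5

1 u = 1 mm; y_m = 193.365 − y.

[1] `<line>` line segment, #0000ff→engrave S274 F2562: (95.356,178.012) → (44.076,141.066)

[2] `<rect>` rectangle, #0000ff→engrave S274 F2562: (28.772,168.971) → (53.602,168.971) → (53.602,126.603) → (28.772,126.603) → (28.772,168.971) (closed)

[3] `<polyline>` open polyline, #ff8800→cut S711 F963: (145.970,23.428) → (51.878,27.061) → (68.745,40.837) → (144.553,65.177) → (178.415,178.310) → (18.277,73.666)

[4] `<circle>` circle, #0000ff→engrave S274 F2562: (233.647,81.708) → (224.302,110.468) → (199.837,128.243) → (169.597,128.243) → (145.132,110.468) → (135.787,81.708) → (145.132,52.948) → (169.597,35.173) → (199.837,35.173) → (224.302,52.948) → (233.647,81.708) (closed)

[5] `<polygon>` closed polygon, #0000ff→engrave S274 F2562: (171.608,145.957) → (133.388,173.950) → (226.629,147.233) → (33.180,113.821) → (171.608,145.957) (closed)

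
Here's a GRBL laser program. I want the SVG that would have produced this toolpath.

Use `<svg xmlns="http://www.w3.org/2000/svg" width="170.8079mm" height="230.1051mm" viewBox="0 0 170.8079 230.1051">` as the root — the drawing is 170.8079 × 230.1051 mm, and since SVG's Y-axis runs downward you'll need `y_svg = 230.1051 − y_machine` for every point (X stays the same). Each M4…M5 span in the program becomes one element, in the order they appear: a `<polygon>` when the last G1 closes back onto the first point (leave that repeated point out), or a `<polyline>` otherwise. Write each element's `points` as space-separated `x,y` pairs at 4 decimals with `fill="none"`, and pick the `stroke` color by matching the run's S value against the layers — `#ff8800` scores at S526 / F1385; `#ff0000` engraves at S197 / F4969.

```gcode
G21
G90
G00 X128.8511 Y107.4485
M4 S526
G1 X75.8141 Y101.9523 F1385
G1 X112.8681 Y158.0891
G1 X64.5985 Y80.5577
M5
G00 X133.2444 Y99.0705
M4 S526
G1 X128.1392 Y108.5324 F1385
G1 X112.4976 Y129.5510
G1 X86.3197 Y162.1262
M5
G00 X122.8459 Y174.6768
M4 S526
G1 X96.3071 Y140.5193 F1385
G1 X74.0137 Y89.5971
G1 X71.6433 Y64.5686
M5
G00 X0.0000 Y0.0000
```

<svg xmlns="http://www.w3.org/2000/svg" width="170.8079mm" height="230.1051mm" viewBox="0 0 170.8079 230.1051">
  <polyline points="128.8511,122.6566 75.8141,128.1528 112.8681,72.0160 64.5985,149.5474" fill="none" stroke="#ff8800"/>
  <polyline points="133.2444,131.0346 128.1392,121.5727 112.4976,100.5541 86.3197,67.9789" fill="none" stroke="#ff8800"/>
  <polyline points="122.8459,55.4283 96.3071,89.5858 74.0137,140.5080 71.6433,165.5365" fill="none" stroke="#ff8800"/>
</svg>

Each laser-on run becomes one SVG element. Flip Y back into SVG space with y_svg = 230.1051 − y_machine. Every run uses S526, so all elements get stroke `#ff8800` (score).

Run 1: The run is open, so emit a `<polyline>` with points (Y-flipped): 128.8511,122.6566 75.8141,128.1528 112.8681,72.0160 64.5985,149.5474.

Run 2: The run is open, so emit a `<polyline>` with points (Y-flipped): 133.2444,131.0346 128.1392,121.5727 112.4976,100.5541 86.3197,67.9789.

Run 3: The run is open, so emit a `<polyline>` with points (Y-flipped): 122.8459,55.4283 96.3071,89.5858 74.0137,140.5080 71.6433,165.5365.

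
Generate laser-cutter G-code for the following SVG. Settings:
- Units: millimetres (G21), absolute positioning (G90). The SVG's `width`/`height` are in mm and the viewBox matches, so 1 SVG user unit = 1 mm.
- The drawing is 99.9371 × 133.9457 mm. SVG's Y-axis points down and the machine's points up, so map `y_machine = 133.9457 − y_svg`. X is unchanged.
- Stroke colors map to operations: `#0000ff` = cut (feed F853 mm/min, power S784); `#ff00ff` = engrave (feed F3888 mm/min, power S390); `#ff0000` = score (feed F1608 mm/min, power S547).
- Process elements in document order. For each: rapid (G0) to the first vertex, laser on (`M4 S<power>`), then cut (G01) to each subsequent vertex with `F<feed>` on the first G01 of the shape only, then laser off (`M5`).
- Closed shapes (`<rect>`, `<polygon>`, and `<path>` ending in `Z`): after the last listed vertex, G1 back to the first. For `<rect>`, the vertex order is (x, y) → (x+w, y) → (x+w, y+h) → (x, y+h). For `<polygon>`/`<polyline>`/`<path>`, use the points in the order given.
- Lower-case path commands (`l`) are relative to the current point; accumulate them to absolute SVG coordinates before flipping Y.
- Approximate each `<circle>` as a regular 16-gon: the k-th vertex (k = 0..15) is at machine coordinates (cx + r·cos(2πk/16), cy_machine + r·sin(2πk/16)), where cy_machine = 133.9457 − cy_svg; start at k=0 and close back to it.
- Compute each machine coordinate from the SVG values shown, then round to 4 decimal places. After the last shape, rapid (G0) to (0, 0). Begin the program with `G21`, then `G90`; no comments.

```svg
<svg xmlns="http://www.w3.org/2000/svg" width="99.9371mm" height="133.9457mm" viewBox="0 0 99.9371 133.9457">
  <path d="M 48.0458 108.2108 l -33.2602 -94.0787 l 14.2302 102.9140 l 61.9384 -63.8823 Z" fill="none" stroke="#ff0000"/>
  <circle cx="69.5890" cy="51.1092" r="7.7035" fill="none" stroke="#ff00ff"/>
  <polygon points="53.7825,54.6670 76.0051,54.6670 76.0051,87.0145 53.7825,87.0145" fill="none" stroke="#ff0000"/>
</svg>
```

viewBox `0 0 99.9371 133.9457` with mm width/height → 1 unit = 1 mm. Flip: y_m = 133.9457 − y_svg.

**Shape 1** — `<path>` closed polygon, stroke `#ff0000` → score (S547, F1608). Machine vertices: (48.0458,25.7349) → (14.7856,119.8136) → (29.0158,16.8996) → (90.9542,80.7819) → (48.0458,25.7349). Closed: final G1 returns to the first vertex.

**Shape 2** — `<circle>` circle, stroke `#ff00ff` → engrave (S390, F3888). Machine vertices: (77.2925,82.8365) → (76.7061,85.7845) → (75.0362,88.2837) → (72.5370,89.9536) → (69.5890,90.5400) → (66.6410,89.9536) → (64.1418,88.2837) → (62.4719,85.7845) → (61.8855,82.8365) → (62.4719,79.8885) → (64.1418,77.3893) → (66.6410,75.7194) → (69.5890,75.1330) → (72.5370,75.7194) → (75.0362,77.3893) → (76.7061,79.8885) → (77.2925,82.8365). Closed: final G1 returns to the first vertex.

**Shape 3** — `<polygon>` rectangle, stroke `#ff0000` → score (S547, F1608). Machine vertices: (53.7825,79.2787) → (76.0051,79.2787) → (76.0051,46.9312) → (53.7825,46.9312) → (53.7825,79.2787). Closed: final G1 returns to the first vertex.

G21
G90
G0 X48.0458 Y25.7349
M4 S547
G01 X14.7856 Y119.8136 F1608
G01 X29.0158 Y16.8996
G01 X90.9542 Y80.7819
G01 X48.0458 Y25.7349
M5
G0 X77.2925 Y82.8365
M4 S390
G01 X76.7061 Y85.7845 F3888
G01 X75.0362 Y88.2837
G01 X72.5370 Y89.9536
G01 X69.5890 Y90.5400
G01 X66.6410 Y89.9536
G01 X64.1418 Y88.2837
G01 X62.4719 Y85.7845
G01 X61.8855 Y82.8365
G01 X62.4719 Y79.8885
G01 X64.1418 Y77.3893
G01 X66.6410 Y75.7194
G01 X69.5890 Y75.1330
G01 X72.5370 Y75.7194
G01 X75.0362 Y77.3893
G01 X76.7061 Y79.8885
G01 X77.2925 Y82.8365
M5
G0 X53.7825 Y79.2787
M4 S547
G01 X76.0051 Y79.2787 F1608
G01 X76.0051 Y46.9312
G01 X53.7825 Y46.9312
G01 X53.7825 Y79.2787
M5
G0 X0.0000 Y0.0000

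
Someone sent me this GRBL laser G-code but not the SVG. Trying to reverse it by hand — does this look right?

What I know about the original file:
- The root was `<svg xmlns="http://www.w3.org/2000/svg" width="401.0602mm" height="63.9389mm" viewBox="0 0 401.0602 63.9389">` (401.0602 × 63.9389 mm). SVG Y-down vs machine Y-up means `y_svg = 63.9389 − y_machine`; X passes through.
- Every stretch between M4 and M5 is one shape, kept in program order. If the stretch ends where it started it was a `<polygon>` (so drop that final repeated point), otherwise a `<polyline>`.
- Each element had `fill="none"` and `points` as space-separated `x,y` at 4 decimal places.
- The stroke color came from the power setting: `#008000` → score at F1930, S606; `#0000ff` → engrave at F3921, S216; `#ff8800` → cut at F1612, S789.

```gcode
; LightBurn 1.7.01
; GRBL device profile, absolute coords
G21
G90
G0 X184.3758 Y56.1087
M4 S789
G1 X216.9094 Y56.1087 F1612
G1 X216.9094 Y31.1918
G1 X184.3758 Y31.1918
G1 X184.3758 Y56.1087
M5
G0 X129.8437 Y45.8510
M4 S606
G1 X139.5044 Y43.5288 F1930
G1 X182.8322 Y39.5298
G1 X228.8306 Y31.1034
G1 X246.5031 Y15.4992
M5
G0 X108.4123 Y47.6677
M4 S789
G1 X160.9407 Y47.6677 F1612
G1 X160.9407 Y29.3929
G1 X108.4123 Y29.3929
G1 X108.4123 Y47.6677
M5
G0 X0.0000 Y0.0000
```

<svg xmlns="http://www.w3.org/2000/svg" width="401.0602mm" height="63.9389mm" viewBox="0 0 401.0602 63.9389">
  <polygon points="184.3758,7.8302 216.9094,7.8302 216.9094,32.7471 184.3758,32.7471" fill="none" stroke="#ff8800"/>
  <polyline points="129.8437,18.0879 139.5044,20.4101 182.8322,24.4091 228.8306,32.8355 246.5031,48.4397" fill="none" stroke="#008000"/>
  <polygon points="108.4123,16.2712 160.9407,16.2712 160.9407,34.5460 108.4123,34.5460" fill="none" stroke="#ff8800"/>
</svg>

Machine Y-up, SVG Y-down with viewBox height 63.9389, so y_svg = 63.9389 − y_machine; X carries over.

Run 1: the run's S789 means `#ff8800` (cut). The run returns to its start, so emit a `<polygon>` with points (Y-flipped): 184.3758,7.8302 216.9094,7.8302 216.9094,32.7471 184.3758,32.7471.

Run 2: S606 ⇒ score layer `#008000`. The run is open, so emit a `<polyline>` with points (Y-flipped): 129.8437,18.0879 139.5044,20.4101 182.8322,24.4091 228.8306,32.8355 246.5031,48.4397.

Run 3: the run's S789 means `#ff8800` (cut). The run returns to its start, so emit a `<polygon>` with points (Y-flipped): 108.4123,16.2712 160.9407,16.2712 160.9407,34.5460 108.4123,34.5460.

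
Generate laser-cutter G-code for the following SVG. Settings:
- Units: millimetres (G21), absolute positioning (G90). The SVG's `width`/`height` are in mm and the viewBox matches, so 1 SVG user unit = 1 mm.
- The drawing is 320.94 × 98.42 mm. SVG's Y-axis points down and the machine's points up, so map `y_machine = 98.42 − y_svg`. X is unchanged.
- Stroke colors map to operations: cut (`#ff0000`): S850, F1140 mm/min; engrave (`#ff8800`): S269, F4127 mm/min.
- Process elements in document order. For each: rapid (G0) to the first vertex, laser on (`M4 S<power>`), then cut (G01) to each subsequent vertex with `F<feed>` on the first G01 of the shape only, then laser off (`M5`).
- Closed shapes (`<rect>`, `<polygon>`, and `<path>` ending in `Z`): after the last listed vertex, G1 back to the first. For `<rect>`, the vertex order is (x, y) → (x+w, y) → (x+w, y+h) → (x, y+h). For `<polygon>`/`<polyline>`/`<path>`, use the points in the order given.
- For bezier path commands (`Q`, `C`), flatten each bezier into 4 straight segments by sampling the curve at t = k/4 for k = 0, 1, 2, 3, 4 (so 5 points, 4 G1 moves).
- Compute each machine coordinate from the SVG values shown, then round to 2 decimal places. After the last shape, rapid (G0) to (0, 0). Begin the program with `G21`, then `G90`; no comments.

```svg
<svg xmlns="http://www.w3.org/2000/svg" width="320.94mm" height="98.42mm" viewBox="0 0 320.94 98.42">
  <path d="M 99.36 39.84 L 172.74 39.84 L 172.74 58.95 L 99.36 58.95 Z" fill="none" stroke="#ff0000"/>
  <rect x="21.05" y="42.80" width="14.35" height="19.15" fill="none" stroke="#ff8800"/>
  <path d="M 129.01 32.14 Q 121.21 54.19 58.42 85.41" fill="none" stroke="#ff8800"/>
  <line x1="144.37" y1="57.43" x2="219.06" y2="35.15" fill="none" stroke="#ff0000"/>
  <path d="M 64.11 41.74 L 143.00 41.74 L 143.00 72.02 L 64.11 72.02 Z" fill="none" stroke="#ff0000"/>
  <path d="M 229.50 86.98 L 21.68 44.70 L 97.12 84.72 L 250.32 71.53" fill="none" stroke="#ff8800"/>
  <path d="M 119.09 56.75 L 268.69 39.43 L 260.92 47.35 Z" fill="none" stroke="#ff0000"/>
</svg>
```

Since the viewBox matches the mm dimensions, user units are millimetres directly. The only transform is the Y-flip y_m = 98.42 − y_svg.

Shape 1 is a rectangle drawn with `<path>`. Its stroke #ff0000 means cut at S850, F1140. After flipping Y the toolpath is (99.36,58.58) → (172.74,58.58) → (172.74,39.47) → (99.36,39.47) → (99.36,58.58), returning to the start.

Shape 2 is a rectangle drawn with `<rect>`. Its stroke #ff8800 means engrave at S269, F4127. After flipping Y the toolpath is (21.05,55.62) → (35.40,55.62) → (35.40,36.47) → (21.05,36.47) → (21.05,55.62), returning to the start.

Shape 3 is a quadratic bezier drawn with `<path>`. Its stroke #ff8800 means engrave at S269, F4127. After flipping Y the toolpath is (129.01,66.28) → (121.67,54.68) → (107.46,41.94) → (86.38,28.05) → (58.42,13.01).

Shape 4 is a line segment drawn with `<line>`. Its stroke #ff0000 means cut at S850, F1140. After flipping Y the toolpath is (144.37,40.99) → (219.06,63.27).

Shape 5 is a rectangle drawn with `<path>`. Its stroke #ff0000 means cut at S850, F1140. After flipping Y the toolpath is (64.11,56.68) → (143.00,56.68) → (143.00,26.40) → (64.11,26.40) → (64.11,56.68), returning to the start.

Shape 6 is a open polyline drawn with `<path>`. Its stroke #ff8800 means engrave at S269, F4127. After flipping Y the toolpath is (229.50,11.44) → (21.68,53.72) → (97.12,13.70) → (250.32,26.89).

Shape 7 is a closed polygon drawn with `<path>`. Its stroke #ff0000 means cut at S850, F1140. After flipping Y the toolpath is (119.09,41.67) → (268.69,58.99) → (260.92,51.07) → (119.09,41.67), returning to the start.

G21
G90
G0 X99.36 Y58.58
M4 S850
G01 X172.74 Y58.58 F1140
G01 X172.74 Y39.47
G01 X99.36 Y39.47
G01 X99.36 Y58.58
M5
G0 X21.05 Y55.62
M4 S269
G01 X35.40 Y55.62 F4127
G01 X35.40 Y36.47
G01 X21.05 Y36.47
G01 X21.05 Y55.62
M5
G0 X129.01 Y66.28
M4 S269
G01 X121.67 Y54.68 F4127
G01 X107.46 Y41.94
G01 X86.38 Y28.05
G01 X58.42 Y13.01
M5
G0 X144.37 Y40.99
M4 S850
G01 X219.06 Y63.27 F1140
M5
G0 X64.11 Y56.68
M4 S850
G01 X143.00 Y56.68 F1140
G01 X143.00 Y26.40
G01 X64.11 Y26.40
G01 X64.11 Y56.68
M5
G0 X229.50 Y11.44
M4 S269
G01 X21.68 Y53.72 F4127
G01 X97.12 Y13.70
G01 X250.32 Y26.89
M5
G0 X119.09 Y41.67
M4 S850
G01 X268.69 Y58.99 F1140
G01 X260.92 Y51.07
G01 X119.09 Y41.67
M5
G0 X0.00 Y0.00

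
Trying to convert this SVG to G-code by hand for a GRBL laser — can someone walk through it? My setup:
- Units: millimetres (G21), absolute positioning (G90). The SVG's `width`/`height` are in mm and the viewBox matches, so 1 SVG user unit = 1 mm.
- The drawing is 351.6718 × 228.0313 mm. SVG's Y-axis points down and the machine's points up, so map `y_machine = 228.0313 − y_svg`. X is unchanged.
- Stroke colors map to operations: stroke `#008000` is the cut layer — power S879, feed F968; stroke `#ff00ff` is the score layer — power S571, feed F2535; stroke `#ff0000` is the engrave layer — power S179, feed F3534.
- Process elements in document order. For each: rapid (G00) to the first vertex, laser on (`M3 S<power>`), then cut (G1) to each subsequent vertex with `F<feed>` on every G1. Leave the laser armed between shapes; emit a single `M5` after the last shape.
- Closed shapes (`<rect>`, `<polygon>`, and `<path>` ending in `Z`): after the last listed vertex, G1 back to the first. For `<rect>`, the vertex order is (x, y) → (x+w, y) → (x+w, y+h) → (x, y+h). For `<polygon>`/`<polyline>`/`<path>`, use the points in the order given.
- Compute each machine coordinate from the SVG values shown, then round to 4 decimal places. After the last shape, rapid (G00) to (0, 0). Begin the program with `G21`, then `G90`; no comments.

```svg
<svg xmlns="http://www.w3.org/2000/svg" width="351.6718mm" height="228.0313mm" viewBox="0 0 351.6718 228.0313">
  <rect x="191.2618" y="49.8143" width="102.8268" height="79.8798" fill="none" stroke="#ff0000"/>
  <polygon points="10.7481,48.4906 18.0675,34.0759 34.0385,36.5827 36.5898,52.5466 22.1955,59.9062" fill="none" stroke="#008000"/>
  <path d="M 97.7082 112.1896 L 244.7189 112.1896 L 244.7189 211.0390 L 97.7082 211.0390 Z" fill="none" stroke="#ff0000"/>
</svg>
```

G21
G90
G00 X191.2618 Y178.2170
M3 S179
G1 X294.0886 Y178.2170 F3534
G1 X294.0886 Y98.3372 F3534
G1 X191.2618 Y98.3372 F3534
G1 X191.2618 Y178.2170 F3534
G00 X10.7481 Y179.5407
M3 S879
G1 X18.0675 Y193.9554 F968
G1 X34.0385 Y191.4486 F968
G1 X36.5898 Y175.4847 F968
G1 X22.1955 Y168.1251 F968
G1 X10.7481 Y179.5407 F968
G00 X97.7082 Y115.8417
M3 S179
G1 X244.7189 Y115.8417 F3534
G1 X244.7189 Y16.9923 F3534
G1 X97.7082 Y16.9923 F3534
G1 X97.7082 Y115.8417 F3534
M5
G00 X0.0000 Y0.0000

viewBox `0 0 351.6718 228.0313` with mm width/height → 1 unit = 1 mm. Flip: y_m = 228.0313 − y_svg.

**Shape 1** — `<rect>` rectangle, stroke `#ff0000` → engrave (S179, F3534). Machine vertices: (191.2618,178.2170) → (294.0886,178.2170) → (294.0886,98.3372) → (191.2618,98.3372) → (191.2618,178.2170). Closed: final G1 returns to the first vertex.

**Shape 2** — `<polygon>` regular polygon, stroke `#008000` → cut (S879, F968). Machine vertices: (10.7481,179.5407) → (18.0675,193.9554) → (34.0385,191.4486) → (36.5898,175.4847) → (22.1955,168.1251) → (10.7481,179.5407). Closed: final G1 returns to the first vertex.

**Shape 3** — `<path>` rectangle, stroke `#ff0000` → engrave (S179, F3534). Machine vertices: (97.7082,115.8417) → (244.7189,115.8417) → (244.7189,16.9923) → (97.7082,16.9923) → (97.7082,115.8417). Closed: final G1 returns to the first vertex.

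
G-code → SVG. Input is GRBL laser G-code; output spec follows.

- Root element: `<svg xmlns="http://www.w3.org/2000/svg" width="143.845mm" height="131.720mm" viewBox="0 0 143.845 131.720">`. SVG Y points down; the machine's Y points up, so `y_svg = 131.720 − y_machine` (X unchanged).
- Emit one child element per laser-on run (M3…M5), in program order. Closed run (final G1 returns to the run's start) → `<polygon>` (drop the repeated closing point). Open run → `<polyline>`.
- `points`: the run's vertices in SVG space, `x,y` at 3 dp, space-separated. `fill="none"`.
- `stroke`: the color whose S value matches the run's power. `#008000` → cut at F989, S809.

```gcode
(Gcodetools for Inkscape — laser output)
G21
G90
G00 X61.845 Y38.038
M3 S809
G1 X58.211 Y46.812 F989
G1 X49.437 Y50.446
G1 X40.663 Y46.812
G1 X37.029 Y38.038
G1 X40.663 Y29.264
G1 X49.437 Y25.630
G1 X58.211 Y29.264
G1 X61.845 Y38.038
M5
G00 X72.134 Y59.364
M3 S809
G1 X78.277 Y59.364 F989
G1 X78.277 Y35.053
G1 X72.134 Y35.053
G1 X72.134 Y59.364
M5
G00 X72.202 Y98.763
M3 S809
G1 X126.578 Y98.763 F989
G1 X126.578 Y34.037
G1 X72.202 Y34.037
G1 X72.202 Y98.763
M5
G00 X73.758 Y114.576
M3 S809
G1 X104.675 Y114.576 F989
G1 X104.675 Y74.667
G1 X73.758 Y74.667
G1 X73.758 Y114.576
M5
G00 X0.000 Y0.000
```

Each laser-on run becomes one SVG element. Flip Y back into SVG space with y_svg = 131.720 − y_machine. Every run uses S809, so all elements get stroke `#008000` (cut).

Run 1: The run returns to its start, so emit a `<polygon>` with points (Y-flipped): 61.845,93.682 58.211,84.908 49.437,81.274 40.663,84.908 37.029,93.682 40.663,102.456 49.437,106.090 58.211,102.456.

Run 2: The run returns to its start, so emit a `<polygon>` with points (Y-flipped): 72.134,72.356 78.277,72.356 78.277,96.667 72.134,96.667.

Run 3: The run returns to its start, so emit a `<polygon>` with points (Y-flipped): 72.202,32.957 126.578,32.957 126.578,97.683 72.202,97.683.

Run 4: The run returns to its start, so emit a `<polygon>` with points (Y-flipped): 73.758,17.144 104.675,17.144 104.675,57.053 73.758,57.053.

<svg xmlns="http://www.w3.org/2000/svg" width="143.845mm" height="131.720mm" viewBox="0 0 143.845 131.720">
  <polygon points="61.845,93.682 58.211,84.908 49.437,81.274 40.663,84.908 37.029,93.682 40.663,102.456 49.437,106.090 58.211,102.456" fill="none" stroke="#008000"/>
  <polygon points="72.134,72.356 78.277,72.356 78.277,96.667 72.134,96.667" fill="none" stroke="#008000"/>
  <polygon points="72.202,32.957 126.578,32.957 126.578,97.683 72.202,97.683" fill="none" stroke="#008000"/>
  <polygon points="73.758,17.144 104.675,17.144 104.675,57.053 73.758,57.053" fill="none" stroke="#008000"/>
</svg>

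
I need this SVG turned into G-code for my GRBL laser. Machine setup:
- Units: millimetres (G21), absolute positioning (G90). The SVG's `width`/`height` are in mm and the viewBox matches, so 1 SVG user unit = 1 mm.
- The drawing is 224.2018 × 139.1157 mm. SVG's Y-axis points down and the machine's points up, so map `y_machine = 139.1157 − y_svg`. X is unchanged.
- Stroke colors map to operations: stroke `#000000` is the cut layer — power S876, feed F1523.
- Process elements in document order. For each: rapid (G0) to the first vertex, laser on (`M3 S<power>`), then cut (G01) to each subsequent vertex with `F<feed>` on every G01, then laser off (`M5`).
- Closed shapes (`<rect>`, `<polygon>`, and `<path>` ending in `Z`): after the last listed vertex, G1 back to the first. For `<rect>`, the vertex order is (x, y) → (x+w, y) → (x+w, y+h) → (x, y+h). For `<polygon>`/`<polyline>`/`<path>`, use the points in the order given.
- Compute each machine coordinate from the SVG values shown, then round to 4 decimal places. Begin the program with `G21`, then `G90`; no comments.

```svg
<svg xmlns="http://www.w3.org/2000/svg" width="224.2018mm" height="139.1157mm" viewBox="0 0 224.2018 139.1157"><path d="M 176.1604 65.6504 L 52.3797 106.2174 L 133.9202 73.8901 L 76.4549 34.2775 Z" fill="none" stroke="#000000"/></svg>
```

G21
G90
G0 X176.1604 Y73.4653
M3 S876
G01 X52.3797 Y32.8983 F1523
G01 X133.9202 Y65.2256 F1523
G01 X76.4549 Y104.8382 F1523
G01 X176.1604 Y73.4653 F1523
M5

1 u = 1 mm; y_m = 139.1157 − y.

[1] `<path>` closed polygon, #000000→cut S876 F1523: (176.1604,73.4653) → (52.3797,32.8983) → (133.9202,65.2256) → (76.4549,104.8382) → (176.1604,73.4653) (closed)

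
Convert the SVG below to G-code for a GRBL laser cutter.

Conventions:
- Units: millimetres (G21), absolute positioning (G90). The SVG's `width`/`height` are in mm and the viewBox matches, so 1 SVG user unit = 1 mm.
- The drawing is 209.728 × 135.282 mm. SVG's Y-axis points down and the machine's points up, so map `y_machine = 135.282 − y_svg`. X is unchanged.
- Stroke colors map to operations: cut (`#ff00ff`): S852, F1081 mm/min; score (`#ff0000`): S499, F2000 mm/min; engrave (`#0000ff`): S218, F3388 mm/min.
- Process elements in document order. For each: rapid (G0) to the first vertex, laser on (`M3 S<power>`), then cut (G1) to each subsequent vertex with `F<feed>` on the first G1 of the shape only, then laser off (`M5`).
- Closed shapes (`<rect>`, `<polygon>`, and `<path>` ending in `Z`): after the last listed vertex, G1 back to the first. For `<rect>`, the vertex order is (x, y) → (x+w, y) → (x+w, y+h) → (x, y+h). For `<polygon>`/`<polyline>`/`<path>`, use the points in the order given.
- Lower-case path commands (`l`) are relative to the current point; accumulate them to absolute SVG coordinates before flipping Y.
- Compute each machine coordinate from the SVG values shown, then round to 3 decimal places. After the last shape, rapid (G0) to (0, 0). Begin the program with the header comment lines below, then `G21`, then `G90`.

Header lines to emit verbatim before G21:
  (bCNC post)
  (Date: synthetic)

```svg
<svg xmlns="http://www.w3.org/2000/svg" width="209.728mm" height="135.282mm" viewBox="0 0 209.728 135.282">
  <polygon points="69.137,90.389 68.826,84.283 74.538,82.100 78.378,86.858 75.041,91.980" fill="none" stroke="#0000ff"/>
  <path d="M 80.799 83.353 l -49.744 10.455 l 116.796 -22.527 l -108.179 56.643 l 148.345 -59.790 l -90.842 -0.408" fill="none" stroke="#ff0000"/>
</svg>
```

viewBox `0 0 209.728 135.282` with mm width/height → 1 unit = 1 mm. Flip: y_m = 135.282 − y_svg.

**Shape 1** — `<polygon>` regular polygon, stroke `#0000ff` → engrave (S218, F3388). Machine vertices: (69.137,44.893) → (68.826,50.999) → (74.538,53.182) → (78.378,48.424) → (75.041,43.302) → (69.137,44.893). Closed: final G1 returns to the first vertex.

**Shape 2** — `<path>` open polyline, stroke `#ff0000` → score (S499, F2000). Machine vertices: (80.799,51.929) → (31.055,41.474) → (147.851,64.001) → (39.672,7.358) → (188.017,67.148) → (97.175,67.556). Open path.

(bCNC post)
(Date: synthetic)
G21
G90
G0 X69.137 Y44.893
M3 S218
G1 X68.826 Y50.999 F3388
G1 X74.538 Y53.182
G1 X78.378 Y48.424
G1 X75.041 Y43.302
G1 X69.137 Y44.893
M5
G0 X80.799 Y51.929
M3 S499
G1 X31.055 Y41.474 F2000
G1 X147.851 Y64.001
G1 X39.672 Y7.358
G1 X188.017 Y67.148
G1 X97.175 Y67.556
M5
G0 X0.000 Y0.000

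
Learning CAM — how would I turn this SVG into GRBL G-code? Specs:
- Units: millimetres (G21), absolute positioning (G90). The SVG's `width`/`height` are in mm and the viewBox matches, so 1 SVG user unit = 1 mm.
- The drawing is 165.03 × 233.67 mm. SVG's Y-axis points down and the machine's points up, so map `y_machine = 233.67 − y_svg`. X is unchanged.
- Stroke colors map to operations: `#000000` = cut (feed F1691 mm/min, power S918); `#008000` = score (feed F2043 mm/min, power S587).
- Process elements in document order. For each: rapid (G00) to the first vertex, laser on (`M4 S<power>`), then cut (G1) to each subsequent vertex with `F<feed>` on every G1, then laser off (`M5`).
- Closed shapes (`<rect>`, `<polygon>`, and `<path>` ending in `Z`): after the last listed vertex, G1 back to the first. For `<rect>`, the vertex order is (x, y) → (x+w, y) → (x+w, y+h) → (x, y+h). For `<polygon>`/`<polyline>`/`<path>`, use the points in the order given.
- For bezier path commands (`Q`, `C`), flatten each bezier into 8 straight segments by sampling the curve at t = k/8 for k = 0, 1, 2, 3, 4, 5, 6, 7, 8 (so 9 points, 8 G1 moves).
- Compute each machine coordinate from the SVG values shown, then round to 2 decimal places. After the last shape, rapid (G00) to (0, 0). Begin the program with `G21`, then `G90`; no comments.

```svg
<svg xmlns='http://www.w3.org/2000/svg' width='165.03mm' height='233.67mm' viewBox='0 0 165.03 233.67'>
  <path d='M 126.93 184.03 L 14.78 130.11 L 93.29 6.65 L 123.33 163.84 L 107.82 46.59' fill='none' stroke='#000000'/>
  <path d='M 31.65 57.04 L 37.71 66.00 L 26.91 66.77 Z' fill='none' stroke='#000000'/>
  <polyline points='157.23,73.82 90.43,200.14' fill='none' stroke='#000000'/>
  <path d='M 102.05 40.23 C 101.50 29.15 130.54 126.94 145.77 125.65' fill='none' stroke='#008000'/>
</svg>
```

G21
G90
G00 X126.93 Y49.64
M4 S918
G1 X14.78 Y103.56 F1691
G1 X93.29 Y227.02 F1691
G1 X123.33 Y69.83 F1691
G1 X107.82 Y187.08 F1691
M5
G00 X31.65 Y176.63
M4 S918
G1 X37.71 Y167.67 F1691
G1 X26.91 Y166.90 F1691
G1 X31.65 Y176.63 F1691
M5
G00 X157.23 Y159.85
M4 S918
G1 X90.43 Y33.53 F1691
M5
G00 X102.05 Y193.44
M4 S587
G1 X103.15 Y192.90 F2043
G1 X106.51 Y184.59 F2043
G1 X111.63 Y170.94 F2043
G1 X117.99 Y154.40 F2043
G1 X125.10 Y137.40 F2043
G1 X132.44 Y122.38 F2043
G1 X139.50 Y111.77 F2043
G1 X145.77 Y108.02 F2043
M5
G00 X0.00 Y0.00

viewBox `0 0 165.03 233.67` with mm width/height → 1 unit = 1 mm. Flip: y_m = 233.67 − y_svg.

**Shape 1** — `<path>` open polyline, stroke `#000000` → cut (S918, F1691). Machine vertices: (126.93,49.64) → (14.78,103.56) → (93.29,227.02) → (123.33,69.83) → (107.82,187.08). Open path.

**Shape 2** — `<path>` regular polygon, stroke `#000000` → cut (S918, F1691). Machine vertices: (31.65,176.63) → (37.71,167.67) → (26.91,166.90) → (31.65,176.63). Closed: final G1 returns to the first vertex.

**Shape 3** — `<polyline>` line segment, stroke `#000000` → cut (S918, F1691). Machine vertices: (157.23,159.85) → (90.43,33.53). Open path.

**Shape 4** — `<path>` cubic bezier, stroke `#008000` → score (S587, F2043). Control points (SVG): P0=(102.05,40.23), P1=(101.50,29.15), P2=(130.54,126.94), P3=(145.77,125.65); sampled at t=k/8. Machine vertices: (102.05,193.44) → (103.15,192.90) → (106.51,184.59) → (111.63,170.94) → (117.99,154.40) → (125.10,137.40) → (132.44,122.38) → (139.50,111.77) → (145.77,108.02). Open path.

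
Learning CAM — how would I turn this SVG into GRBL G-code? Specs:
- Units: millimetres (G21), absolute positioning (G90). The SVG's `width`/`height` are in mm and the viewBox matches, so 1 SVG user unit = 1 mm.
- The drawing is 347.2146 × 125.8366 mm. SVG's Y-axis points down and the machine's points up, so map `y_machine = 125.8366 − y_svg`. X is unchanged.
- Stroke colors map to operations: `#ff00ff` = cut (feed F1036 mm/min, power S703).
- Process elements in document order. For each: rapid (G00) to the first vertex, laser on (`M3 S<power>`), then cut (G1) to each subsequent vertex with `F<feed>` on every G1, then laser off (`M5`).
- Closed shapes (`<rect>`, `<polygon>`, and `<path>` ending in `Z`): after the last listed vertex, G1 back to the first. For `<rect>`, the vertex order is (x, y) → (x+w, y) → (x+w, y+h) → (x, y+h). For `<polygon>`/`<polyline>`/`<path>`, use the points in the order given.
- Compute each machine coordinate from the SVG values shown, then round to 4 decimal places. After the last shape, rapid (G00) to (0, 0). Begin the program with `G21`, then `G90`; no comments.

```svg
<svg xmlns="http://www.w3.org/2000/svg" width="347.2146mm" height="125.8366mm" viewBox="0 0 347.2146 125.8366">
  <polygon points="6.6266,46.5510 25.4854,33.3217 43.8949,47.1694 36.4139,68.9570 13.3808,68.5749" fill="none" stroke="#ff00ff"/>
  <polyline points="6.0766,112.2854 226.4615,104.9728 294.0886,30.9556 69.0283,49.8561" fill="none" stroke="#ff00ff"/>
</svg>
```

G21
G90
G00 X6.6266 Y79.2856
M3 S703
G1 X25.4854 Y92.5149 F1036
G1 X43.8949 Y78.6672 F1036
G1 X36.4139 Y56.8796 F1036
G1 X13.3808 Y57.2617 F1036
G1 X6.6266 Y79.2856 F1036
M5
G00 X6.0766 Y13.5512
M3 S703
G1 X226.4615 Y20.8638 F1036
G1 X294.0886 Y94.8810 F1036
G1 X69.0283 Y75.9805 F1036
M5
G00 X0.0000 Y0.0000

1 u = 1 mm; y_m = 125.8366 − y.

[1] `<polygon>` regular polygon, #ff00ff→cut S703 F1036: (6.6266,79.2856) → (25.4854,92.5149) → (43.8949,78.6672) → (36.4139,56.8796) → (13.3808,57.2617) → (6.6266,79.2856) (closed)

[2] `<polyline>` open polyline, #ff00ff→cut S703 F1036: (6.0766,13.5512) → (226.4615,20.8638) → (294.0886,94.8810) → (69.0283,75.9805)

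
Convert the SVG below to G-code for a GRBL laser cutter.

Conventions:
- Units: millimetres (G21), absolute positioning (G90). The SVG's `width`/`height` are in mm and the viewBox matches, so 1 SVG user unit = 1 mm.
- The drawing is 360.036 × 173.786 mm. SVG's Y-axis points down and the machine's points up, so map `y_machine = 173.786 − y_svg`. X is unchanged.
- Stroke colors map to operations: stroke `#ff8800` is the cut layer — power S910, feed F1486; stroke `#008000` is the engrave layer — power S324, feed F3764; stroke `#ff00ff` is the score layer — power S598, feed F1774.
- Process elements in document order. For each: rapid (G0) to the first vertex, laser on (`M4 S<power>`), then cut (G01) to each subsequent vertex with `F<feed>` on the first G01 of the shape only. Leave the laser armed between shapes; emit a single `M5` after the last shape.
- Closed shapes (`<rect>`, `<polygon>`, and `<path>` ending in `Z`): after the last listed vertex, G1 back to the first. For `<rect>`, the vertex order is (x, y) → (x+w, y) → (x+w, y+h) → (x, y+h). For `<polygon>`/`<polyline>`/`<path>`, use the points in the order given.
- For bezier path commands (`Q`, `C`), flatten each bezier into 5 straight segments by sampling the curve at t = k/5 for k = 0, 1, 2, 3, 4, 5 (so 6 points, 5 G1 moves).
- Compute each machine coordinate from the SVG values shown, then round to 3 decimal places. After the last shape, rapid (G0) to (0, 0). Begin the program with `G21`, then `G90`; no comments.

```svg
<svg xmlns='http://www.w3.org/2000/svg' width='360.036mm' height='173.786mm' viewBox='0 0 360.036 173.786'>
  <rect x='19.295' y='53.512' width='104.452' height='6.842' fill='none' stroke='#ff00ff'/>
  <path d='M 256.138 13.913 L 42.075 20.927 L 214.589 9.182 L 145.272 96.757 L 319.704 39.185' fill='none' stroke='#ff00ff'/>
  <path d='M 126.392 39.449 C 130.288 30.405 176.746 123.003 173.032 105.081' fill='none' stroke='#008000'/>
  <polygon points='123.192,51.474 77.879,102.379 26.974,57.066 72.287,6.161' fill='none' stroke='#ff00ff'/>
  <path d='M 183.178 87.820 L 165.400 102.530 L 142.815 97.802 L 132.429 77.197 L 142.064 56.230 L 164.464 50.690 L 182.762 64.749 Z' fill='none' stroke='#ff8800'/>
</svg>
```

Since the viewBox matches the mm dimensions, user units are millimetres directly. The only transform is the Y-flip y_m = 173.786 − y_svg.

Shape 1 is a rectangle drawn with `<rect>`. Its stroke #ff00ff means score at S598, F1774. After flipping Y the toolpath is (19.295,120.274) → (123.747,120.274) → (123.747,113.432) → (19.295,113.432) → (19.295,120.274), returning to the start.

Shape 2 is a open polyline drawn with `<path>`. Its stroke #ff00ff means score at S598, F1774. After flipping Y the toolpath is (256.138,159.873) → (42.075,152.859) → (214.589,164.604) → (145.272,77.029) → (319.704,134.601).

Shape 3 is a cubic bezier drawn with `<path>`. Its stroke #008000 means engrave at S324, F3764. After flipping Y the toolpath is (126.392,134.337) → (133.095,129.264) → (145.562,109.980) → (159.341,86.670) → (169.982,69.517) → (173.032,68.705).

Shape 4 is a regular polygon drawn with `<polygon>`. Its stroke #ff00ff means score at S598, F1774. After flipping Y the toolpath is (123.192,122.312) → (77.879,71.407) → (26.974,116.720) → (72.287,167.625) → (123.192,122.312), returning to the start.

Shape 5 is a regular polygon drawn with `<path>`. Its stroke #ff8800 means cut at S910, F1486. After flipping Y the toolpath is (183.178,85.966) → (165.400,71.256) → (142.815,75.984) → (132.429,96.589) → (142.064,117.556) → (164.464,123.096) → (182.762,109.037) → (183.178,85.966), returning to the start.

G21
G90
G0 X19.295 Y120.274
M4 S598
G01 X123.747 Y120.274 F1774
G01 X123.747 Y113.432
G01 X19.295 Y113.432
G01 X19.295 Y120.274
G0 X256.138 Y159.873
M4 S598
G01 X42.075 Y152.859 F1774
G01 X214.589 Y164.604
G01 X145.272 Y77.029
G01 X319.704 Y134.601
G0 X126.392 Y134.337
M4 S324
G01 X133.095 Y129.264 F3764
G01 X145.562 Y109.980
G01 X159.341 Y86.670
G01 X169.982 Y69.517
G01 X173.032 Y68.705
G0 X123.192 Y122.312
M4 S598
G01 X77.879 Y71.407 F1774
G01 X26.974 Y116.720
G01 X72.287 Y167.625
G01 X123.192 Y122.312
G0 X183.178 Y85.966
M4 S910
G01 X165.400 Y71.256 F1486
G01 X142.815 Y75.984
G01 X132.429 Y96.589
G01 X142.064 Y117.556
G01 X164.464 Y123.096
G01 X182.762 Y109.037
G01 X183.178 Y85.966
M5
G0 X0.000 Y0.000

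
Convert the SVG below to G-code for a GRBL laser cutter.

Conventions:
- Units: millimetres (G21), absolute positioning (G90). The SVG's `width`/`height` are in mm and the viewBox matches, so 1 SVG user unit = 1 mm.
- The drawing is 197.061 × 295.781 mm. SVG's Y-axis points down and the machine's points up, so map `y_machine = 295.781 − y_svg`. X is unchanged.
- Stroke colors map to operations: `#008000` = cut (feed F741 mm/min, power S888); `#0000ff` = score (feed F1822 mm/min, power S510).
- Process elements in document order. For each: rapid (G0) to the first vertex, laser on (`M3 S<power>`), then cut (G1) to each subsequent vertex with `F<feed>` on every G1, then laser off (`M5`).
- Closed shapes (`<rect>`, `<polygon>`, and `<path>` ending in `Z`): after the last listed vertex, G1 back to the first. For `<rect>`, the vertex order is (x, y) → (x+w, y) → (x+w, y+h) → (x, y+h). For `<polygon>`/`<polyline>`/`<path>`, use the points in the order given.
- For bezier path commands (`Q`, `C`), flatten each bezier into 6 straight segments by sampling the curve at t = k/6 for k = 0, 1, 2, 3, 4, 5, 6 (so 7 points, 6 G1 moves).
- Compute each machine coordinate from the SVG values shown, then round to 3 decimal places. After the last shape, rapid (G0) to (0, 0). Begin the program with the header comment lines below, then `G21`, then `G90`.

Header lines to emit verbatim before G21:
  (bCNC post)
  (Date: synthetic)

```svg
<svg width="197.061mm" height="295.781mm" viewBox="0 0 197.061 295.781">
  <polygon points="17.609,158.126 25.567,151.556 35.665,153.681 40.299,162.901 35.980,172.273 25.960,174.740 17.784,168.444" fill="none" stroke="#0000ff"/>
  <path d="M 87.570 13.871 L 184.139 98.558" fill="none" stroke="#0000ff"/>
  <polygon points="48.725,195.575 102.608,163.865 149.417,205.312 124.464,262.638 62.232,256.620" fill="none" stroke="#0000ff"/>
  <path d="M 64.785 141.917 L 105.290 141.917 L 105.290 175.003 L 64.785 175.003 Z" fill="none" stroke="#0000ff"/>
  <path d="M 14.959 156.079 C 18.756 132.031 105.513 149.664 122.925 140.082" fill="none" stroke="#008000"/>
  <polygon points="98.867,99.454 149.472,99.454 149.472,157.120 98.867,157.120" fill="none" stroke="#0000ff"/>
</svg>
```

1 u = 1 mm; y_m = 295.781 − y.

[1] `<polygon>` regular polygon, #0000ff→score S510 F1822: (17.609,137.655) → (25.567,144.225) → (35.665,142.100) → (40.299,132.880) → (35.980,123.508) → (25.960,121.041) → (17.784,127.337) → (17.609,137.655) (closed)

[2] `<path>` line segment, #0000ff→score S510 F1822: (87.570,281.910) → (184.139,197.223)

[3] `<polygon>` regular polygon, #0000ff→score S510 F1822: (48.725,100.206) → (102.608,131.916) → (149.417,90.469) → (124.464,33.143) → (62.232,39.161) → (48.725,100.206) (closed)

[4] `<path>` rectangle, #0000ff→score S510 F1822: (64.785,153.864) → (105.290,153.864) → (105.290,120.778) → (64.785,120.778) → (64.785,153.864) (closed)

[5] `<path>` cubic bezier, #008000→cut S888 F741: (14.959,139.702) → (23.066,148.572) → (40.768,152.408) → (63.836,153.125) → (88.039,152.637) → (109.145,152.857) → (122.925,155.699)

[6] `<polygon>` rectangle, #0000ff→score S510 F1822: (98.867,196.327) → (149.472,196.327) → (149.472,138.661) → (98.867,138.661) → (98.867,196.327) (closed)

(bCNC post)
(Date: synthetic)
G21
G90
G0 X17.609 Y137.655
M3 S510
G1 X25.567 Y144.225 F1822
G1 X35.665 Y142.100 F1822
G1 X40.299 Y132.880 F1822
G1 X35.980 Y123.508 F1822
G1 X25.960 Y121.041 F1822
G1 X17.784 Y127.337 F1822
G1 X17.609 Y137.655 F1822
M5
G0 X87.570 Y281.910
M3 S510
G1 X184.139 Y197.223 F1822
M5
G0 X48.725 Y100.206
M3 S510
G1 X102.608 Y131.916 F1822
G1 X149.417 Y90.469 F1822
G1 X124.464 Y33.143 F1822
G1 X62.232 Y39.161 F1822
G1 X48.725 Y100.206 F1822
M5
G0 X64.785 Y153.864
M3 S510
G1 X105.290 Y153.864 F1822
G1 X105.290 Y120.778 F1822
G1 X64.785 Y120.778 F1822
G1 X64.785 Y153.864 F1822
M5
G0 X14.959 Y139.702
M3 S888
G1 X23.066 Y148.572 F741
G1 X40.768 Y152.408 F741
G1 X63.836 Y153.125 F741
G1 X88.039 Y152.637 F741
G1 X109.145 Y152.857 F741
G1 X122.925 Y155.699 F741
M5
G0 X98.867 Y196.327
M3 S510
G1 X149.472 Y196.327 F1822
G1 X149.472 Y138.661 F1822
G1 X98.867 Y138.661 F1822
G1 X98.867 Y196.327 F1822
M5
G0 X0.000 Y0.000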